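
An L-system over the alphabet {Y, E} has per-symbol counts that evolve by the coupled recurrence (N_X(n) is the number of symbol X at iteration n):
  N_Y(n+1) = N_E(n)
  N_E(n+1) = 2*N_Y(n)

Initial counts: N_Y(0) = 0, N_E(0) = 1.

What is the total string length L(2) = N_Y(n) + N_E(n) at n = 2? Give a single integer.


Step 0: N_Y=0, N_E=1, L=1
Step 1: N_Y=1, N_E=0, L=1
Step 2: N_Y=0, N_E=2, L=2

Answer: 2


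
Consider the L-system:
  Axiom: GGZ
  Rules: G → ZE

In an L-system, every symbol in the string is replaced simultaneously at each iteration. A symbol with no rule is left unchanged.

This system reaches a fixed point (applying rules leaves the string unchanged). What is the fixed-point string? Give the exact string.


Step 0: GGZ
Step 1: ZEZEZ
Step 2: ZEZEZ  (unchanged — fixed point at step 1)

Answer: ZEZEZ


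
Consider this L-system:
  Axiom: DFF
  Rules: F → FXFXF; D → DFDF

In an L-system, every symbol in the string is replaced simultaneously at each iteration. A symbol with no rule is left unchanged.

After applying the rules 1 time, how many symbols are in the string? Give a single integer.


Answer: 14

Derivation:
Step 0: length = 3
Step 1: length = 14


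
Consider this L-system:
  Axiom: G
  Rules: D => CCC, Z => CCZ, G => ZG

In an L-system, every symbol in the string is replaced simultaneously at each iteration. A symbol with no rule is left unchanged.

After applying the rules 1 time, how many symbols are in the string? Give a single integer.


Step 0: length = 1
Step 1: length = 2

Answer: 2


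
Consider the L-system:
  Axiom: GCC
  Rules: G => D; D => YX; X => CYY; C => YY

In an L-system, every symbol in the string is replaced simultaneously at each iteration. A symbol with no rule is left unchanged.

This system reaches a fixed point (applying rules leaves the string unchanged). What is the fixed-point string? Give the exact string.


Step 0: GCC
Step 1: DYYYY
Step 2: YXYYYY
Step 3: YCYYYYYY
Step 4: YYYYYYYYY
Step 5: YYYYYYYYY  (unchanged — fixed point at step 4)

Answer: YYYYYYYYY


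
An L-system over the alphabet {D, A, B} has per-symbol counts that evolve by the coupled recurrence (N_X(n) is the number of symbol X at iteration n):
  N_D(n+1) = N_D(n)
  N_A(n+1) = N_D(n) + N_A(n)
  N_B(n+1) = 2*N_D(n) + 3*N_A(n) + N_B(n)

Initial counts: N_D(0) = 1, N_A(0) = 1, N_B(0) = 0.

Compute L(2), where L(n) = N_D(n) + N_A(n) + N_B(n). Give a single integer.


Step 0: N_D=1, N_A=1, N_B=0, L=2
Step 1: N_D=1, N_A=2, N_B=5, L=8
Step 2: N_D=1, N_A=3, N_B=13, L=17

Answer: 17


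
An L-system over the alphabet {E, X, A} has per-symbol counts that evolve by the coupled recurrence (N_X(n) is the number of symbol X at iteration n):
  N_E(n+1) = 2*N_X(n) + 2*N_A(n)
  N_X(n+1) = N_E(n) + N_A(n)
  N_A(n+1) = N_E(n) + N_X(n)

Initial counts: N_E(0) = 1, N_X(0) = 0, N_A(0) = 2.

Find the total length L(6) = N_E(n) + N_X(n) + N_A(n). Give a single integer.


Step 0: N_E=1, N_X=0, N_A=2, L=3
Step 1: N_E=4, N_X=3, N_A=1, L=8
Step 2: N_E=8, N_X=5, N_A=7, L=20
Step 3: N_E=24, N_X=15, N_A=13, L=52
Step 4: N_E=56, N_X=37, N_A=39, L=132
Step 5: N_E=152, N_X=95, N_A=93, L=340
Step 6: N_E=376, N_X=245, N_A=247, L=868

Answer: 868


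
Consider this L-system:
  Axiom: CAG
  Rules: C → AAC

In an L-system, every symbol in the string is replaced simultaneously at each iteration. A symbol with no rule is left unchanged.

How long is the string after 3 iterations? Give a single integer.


Step 0: length = 3
Step 1: length = 5
Step 2: length = 7
Step 3: length = 9

Answer: 9


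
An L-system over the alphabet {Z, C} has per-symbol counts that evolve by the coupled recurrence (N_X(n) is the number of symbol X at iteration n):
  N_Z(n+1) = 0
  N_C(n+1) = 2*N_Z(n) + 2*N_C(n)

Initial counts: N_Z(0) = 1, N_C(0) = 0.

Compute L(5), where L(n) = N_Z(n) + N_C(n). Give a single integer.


Step 0: N_Z=1, N_C=0, L=1
Step 1: N_Z=0, N_C=2, L=2
Step 2: N_Z=0, N_C=4, L=4
Step 3: N_Z=0, N_C=8, L=8
Step 4: N_Z=0, N_C=16, L=16
Step 5: N_Z=0, N_C=32, L=32

Answer: 32


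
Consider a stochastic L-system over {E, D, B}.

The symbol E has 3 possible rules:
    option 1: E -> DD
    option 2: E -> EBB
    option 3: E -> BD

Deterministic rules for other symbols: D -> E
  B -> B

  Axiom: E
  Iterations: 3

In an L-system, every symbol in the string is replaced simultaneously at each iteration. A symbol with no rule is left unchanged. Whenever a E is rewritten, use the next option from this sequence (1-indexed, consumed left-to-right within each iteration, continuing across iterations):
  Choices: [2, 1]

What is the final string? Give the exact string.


Step 0: E
Step 1: EBB  (used choices [2])
Step 2: DDBB  (used choices [1])
Step 3: EEBB  (used choices [])

Answer: EEBB


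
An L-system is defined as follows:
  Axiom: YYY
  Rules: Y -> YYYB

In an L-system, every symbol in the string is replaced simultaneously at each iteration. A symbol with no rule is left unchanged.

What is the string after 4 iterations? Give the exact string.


Step 0: YYY
Step 1: YYYBYYYBYYYB
Step 2: YYYBYYYBYYYBBYYYBYYYBYYYBBYYYBYYYBYYYBB
Step 3: YYYBYYYBYYYBBYYYBYYYBYYYBBYYYBYYYBYYYBBBYYYBYYYBYYYBBYYYBYYYBYYYBBYYYBYYYBYYYBBBYYYBYYYBYYYBBYYYBYYYBYYYBBYYYBYYYBYYYBBB
Step 4: YYYBYYYBYYYBBYYYBYYYBYYYBBYYYBYYYBYYYBBBYYYBYYYBYYYBBYYYBYYYBYYYBBYYYBYYYBYYYBBBYYYBYYYBYYYBBYYYBYYYBYYYBBYYYBYYYBYYYBBBBYYYBYYYBYYYBBYYYBYYYBYYYBBYYYBYYYBYYYBBBYYYBYYYBYYYBBYYYBYYYBYYYBBYYYBYYYBYYYBBBYYYBYYYBYYYBBYYYBYYYBYYYBBYYYBYYYBYYYBBBBYYYBYYYBYYYBBYYYBYYYBYYYBBYYYBYYYBYYYBBBYYYBYYYBYYYBBYYYBYYYBYYYBBYYYBYYYBYYYBBBYYYBYYYBYYYBBYYYBYYYBYYYBBYYYBYYYBYYYBBBB

Answer: YYYBYYYBYYYBBYYYBYYYBYYYBBYYYBYYYBYYYBBBYYYBYYYBYYYBBYYYBYYYBYYYBBYYYBYYYBYYYBBBYYYBYYYBYYYBBYYYBYYYBYYYBBYYYBYYYBYYYBBBBYYYBYYYBYYYBBYYYBYYYBYYYBBYYYBYYYBYYYBBBYYYBYYYBYYYBBYYYBYYYBYYYBBYYYBYYYBYYYBBBYYYBYYYBYYYBBYYYBYYYBYYYBBYYYBYYYBYYYBBBBYYYBYYYBYYYBBYYYBYYYBYYYBBYYYBYYYBYYYBBBYYYBYYYBYYYBBYYYBYYYBYYYBBYYYBYYYBYYYBBBYYYBYYYBYYYBBYYYBYYYBYYYBBYYYBYYYBYYYBBBB


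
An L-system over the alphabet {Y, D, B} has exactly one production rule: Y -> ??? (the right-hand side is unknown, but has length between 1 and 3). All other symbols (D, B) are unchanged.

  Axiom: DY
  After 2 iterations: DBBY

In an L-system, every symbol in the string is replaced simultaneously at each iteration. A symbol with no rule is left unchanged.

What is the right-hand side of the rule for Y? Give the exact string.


Answer: BY

Derivation:
Trying Y -> BY:
  Step 0: DY
  Step 1: DBY
  Step 2: DBBY
Matches the given result.


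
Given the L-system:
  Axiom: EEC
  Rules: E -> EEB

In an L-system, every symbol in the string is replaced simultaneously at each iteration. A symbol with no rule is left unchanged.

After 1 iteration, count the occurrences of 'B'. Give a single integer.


Step 0: EEC  (0 'B')
Step 1: EEBEEBC  (2 'B')

Answer: 2


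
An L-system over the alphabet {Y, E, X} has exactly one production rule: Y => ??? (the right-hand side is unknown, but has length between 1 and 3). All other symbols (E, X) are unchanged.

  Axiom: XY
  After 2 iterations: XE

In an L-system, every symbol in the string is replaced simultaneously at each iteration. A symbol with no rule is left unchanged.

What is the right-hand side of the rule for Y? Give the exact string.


Answer: E

Derivation:
Trying Y => E:
  Step 0: XY
  Step 1: XE
  Step 2: XE
Matches the given result.


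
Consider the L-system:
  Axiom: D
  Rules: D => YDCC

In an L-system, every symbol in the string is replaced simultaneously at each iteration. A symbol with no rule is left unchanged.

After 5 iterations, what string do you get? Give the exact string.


Answer: YYYYYDCCCCCCCCCC

Derivation:
Step 0: D
Step 1: YDCC
Step 2: YYDCCCC
Step 3: YYYDCCCCCC
Step 4: YYYYDCCCCCCCC
Step 5: YYYYYDCCCCCCCCCC


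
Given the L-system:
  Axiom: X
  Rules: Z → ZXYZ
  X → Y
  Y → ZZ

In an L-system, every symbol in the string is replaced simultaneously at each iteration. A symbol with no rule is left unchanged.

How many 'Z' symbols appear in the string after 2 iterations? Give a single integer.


Step 0: X  (0 'Z')
Step 1: Y  (0 'Z')
Step 2: ZZ  (2 'Z')

Answer: 2


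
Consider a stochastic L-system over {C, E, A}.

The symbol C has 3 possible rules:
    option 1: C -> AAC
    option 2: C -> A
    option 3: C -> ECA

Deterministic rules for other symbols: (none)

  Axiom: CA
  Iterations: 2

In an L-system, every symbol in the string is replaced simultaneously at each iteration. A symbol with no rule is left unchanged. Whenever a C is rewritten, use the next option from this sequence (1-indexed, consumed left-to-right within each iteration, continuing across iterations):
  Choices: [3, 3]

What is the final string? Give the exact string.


Answer: EECAAA

Derivation:
Step 0: CA
Step 1: ECAA  (used choices [3])
Step 2: EECAAA  (used choices [3])


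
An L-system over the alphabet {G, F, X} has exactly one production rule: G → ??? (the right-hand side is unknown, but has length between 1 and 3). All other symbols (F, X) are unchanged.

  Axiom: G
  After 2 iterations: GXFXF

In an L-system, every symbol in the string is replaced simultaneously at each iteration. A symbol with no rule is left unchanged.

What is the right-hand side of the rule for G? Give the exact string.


Trying G → GXF:
  Step 0: G
  Step 1: GXF
  Step 2: GXFXF
Matches the given result.

Answer: GXF


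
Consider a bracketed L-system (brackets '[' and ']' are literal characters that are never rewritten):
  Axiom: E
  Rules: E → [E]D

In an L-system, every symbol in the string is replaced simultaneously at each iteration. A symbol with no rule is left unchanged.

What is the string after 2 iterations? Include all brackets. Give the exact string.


Answer: [[E]D]D

Derivation:
Step 0: E
Step 1: [E]D
Step 2: [[E]D]D


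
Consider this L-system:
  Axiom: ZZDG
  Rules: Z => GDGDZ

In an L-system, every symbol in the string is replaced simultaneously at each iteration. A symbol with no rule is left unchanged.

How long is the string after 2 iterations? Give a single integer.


Step 0: length = 4
Step 1: length = 12
Step 2: length = 20

Answer: 20


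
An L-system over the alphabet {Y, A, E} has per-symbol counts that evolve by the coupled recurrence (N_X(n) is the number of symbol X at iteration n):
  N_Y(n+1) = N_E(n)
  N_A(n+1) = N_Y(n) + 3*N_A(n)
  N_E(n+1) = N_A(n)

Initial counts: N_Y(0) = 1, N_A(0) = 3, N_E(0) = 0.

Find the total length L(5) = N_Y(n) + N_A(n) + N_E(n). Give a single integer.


Answer: 1279

Derivation:
Step 0: N_Y=1, N_A=3, N_E=0, L=4
Step 1: N_Y=0, N_A=10, N_E=3, L=13
Step 2: N_Y=3, N_A=30, N_E=10, L=43
Step 3: N_Y=10, N_A=93, N_E=30, L=133
Step 4: N_Y=30, N_A=289, N_E=93, L=412
Step 5: N_Y=93, N_A=897, N_E=289, L=1279


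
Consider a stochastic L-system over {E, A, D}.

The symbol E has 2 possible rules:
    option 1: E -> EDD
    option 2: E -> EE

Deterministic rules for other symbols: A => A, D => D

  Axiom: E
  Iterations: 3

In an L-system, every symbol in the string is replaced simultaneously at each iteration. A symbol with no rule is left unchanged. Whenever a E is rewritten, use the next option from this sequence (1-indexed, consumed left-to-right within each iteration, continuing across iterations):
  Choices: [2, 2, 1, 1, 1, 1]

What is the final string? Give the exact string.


Answer: EDDEDDEDDDD

Derivation:
Step 0: E
Step 1: EE  (used choices [2])
Step 2: EEEDD  (used choices [2, 1])
Step 3: EDDEDDEDDDD  (used choices [1, 1, 1])


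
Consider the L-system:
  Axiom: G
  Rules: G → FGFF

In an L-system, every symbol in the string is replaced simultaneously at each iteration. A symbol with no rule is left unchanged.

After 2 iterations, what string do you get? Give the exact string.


Step 0: G
Step 1: FGFF
Step 2: FFGFFFF

Answer: FFGFFFF


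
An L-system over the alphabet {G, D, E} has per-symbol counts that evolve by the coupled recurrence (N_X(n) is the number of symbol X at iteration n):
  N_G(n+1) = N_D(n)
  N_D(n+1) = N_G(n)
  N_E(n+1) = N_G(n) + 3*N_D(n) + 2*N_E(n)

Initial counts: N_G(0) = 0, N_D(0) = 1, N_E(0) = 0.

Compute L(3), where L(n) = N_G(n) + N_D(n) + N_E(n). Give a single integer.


Answer: 18

Derivation:
Step 0: N_G=0, N_D=1, N_E=0, L=1
Step 1: N_G=1, N_D=0, N_E=3, L=4
Step 2: N_G=0, N_D=1, N_E=7, L=8
Step 3: N_G=1, N_D=0, N_E=17, L=18


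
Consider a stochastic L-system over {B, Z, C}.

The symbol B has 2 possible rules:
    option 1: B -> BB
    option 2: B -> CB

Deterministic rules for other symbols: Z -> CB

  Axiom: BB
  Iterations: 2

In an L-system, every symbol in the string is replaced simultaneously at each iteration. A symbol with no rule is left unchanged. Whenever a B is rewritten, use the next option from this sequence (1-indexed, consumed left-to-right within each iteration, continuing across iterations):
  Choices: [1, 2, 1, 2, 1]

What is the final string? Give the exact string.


Step 0: BB
Step 1: BBCB  (used choices [1, 2])
Step 2: BBCBCBB  (used choices [1, 2, 1])

Answer: BBCBCBB


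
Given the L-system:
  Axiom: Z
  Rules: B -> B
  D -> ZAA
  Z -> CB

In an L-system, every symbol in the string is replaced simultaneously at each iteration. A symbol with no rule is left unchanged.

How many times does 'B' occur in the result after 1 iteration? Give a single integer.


Answer: 1

Derivation:
Step 0: Z  (0 'B')
Step 1: CB  (1 'B')


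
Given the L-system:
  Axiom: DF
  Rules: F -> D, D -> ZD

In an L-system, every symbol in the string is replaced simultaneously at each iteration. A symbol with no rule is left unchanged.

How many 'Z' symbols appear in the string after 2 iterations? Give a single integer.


Answer: 3

Derivation:
Step 0: DF  (0 'Z')
Step 1: ZDD  (1 'Z')
Step 2: ZZDZD  (3 'Z')


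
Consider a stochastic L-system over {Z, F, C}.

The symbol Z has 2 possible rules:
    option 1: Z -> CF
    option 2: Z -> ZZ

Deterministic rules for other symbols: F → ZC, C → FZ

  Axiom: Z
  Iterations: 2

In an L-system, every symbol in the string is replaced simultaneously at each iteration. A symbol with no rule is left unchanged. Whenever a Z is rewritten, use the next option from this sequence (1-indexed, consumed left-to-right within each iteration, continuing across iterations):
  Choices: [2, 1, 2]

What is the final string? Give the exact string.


Step 0: Z
Step 1: ZZ  (used choices [2])
Step 2: CFZZ  (used choices [1, 2])

Answer: CFZZ


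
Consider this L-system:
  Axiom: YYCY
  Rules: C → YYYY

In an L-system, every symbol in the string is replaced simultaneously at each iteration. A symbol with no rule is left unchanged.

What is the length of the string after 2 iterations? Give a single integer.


Answer: 7

Derivation:
Step 0: length = 4
Step 1: length = 7
Step 2: length = 7


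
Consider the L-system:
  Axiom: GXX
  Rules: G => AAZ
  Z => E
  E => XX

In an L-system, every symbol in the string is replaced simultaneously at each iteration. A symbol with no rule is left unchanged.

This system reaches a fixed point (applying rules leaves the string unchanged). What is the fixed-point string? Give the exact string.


Step 0: GXX
Step 1: AAZXX
Step 2: AAEXX
Step 3: AAXXXX
Step 4: AAXXXX  (unchanged — fixed point at step 3)

Answer: AAXXXX


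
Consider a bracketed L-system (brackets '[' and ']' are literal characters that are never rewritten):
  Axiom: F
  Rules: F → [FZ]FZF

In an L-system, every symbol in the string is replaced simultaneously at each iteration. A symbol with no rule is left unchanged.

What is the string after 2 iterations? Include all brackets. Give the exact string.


Step 0: F
Step 1: [FZ]FZF
Step 2: [[FZ]FZFZ][FZ]FZFZ[FZ]FZF

Answer: [[FZ]FZFZ][FZ]FZFZ[FZ]FZF


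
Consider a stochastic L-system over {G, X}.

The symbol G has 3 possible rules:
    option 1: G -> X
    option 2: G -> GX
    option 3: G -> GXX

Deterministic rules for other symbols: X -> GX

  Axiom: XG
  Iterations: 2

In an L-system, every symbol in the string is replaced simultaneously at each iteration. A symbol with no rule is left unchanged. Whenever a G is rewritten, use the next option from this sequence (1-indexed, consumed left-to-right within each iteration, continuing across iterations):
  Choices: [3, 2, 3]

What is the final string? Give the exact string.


Answer: GXGXGXXGXGX

Derivation:
Step 0: XG
Step 1: GXGXX  (used choices [3])
Step 2: GXGXGXXGXGX  (used choices [2, 3])


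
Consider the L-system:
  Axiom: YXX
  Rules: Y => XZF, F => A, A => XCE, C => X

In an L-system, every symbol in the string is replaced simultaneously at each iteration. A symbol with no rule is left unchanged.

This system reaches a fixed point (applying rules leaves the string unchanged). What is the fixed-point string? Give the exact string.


Step 0: YXX
Step 1: XZFXX
Step 2: XZAXX
Step 3: XZXCEXX
Step 4: XZXXEXX
Step 5: XZXXEXX  (unchanged — fixed point at step 4)

Answer: XZXXEXX


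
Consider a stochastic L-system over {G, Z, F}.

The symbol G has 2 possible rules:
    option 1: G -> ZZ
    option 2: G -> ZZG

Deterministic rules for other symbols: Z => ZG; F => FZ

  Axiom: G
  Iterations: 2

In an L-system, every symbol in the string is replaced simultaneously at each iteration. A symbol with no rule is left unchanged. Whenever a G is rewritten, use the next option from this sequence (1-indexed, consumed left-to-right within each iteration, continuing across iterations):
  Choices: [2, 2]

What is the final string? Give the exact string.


Answer: ZGZGZZG

Derivation:
Step 0: G
Step 1: ZZG  (used choices [2])
Step 2: ZGZGZZG  (used choices [2])


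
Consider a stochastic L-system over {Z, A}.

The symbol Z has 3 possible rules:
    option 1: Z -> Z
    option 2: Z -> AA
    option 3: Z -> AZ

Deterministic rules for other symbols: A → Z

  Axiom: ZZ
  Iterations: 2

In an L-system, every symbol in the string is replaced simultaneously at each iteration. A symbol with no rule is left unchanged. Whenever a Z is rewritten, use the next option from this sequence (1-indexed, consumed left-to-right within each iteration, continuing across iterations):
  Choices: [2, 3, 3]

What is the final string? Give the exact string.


Answer: ZZZAZ

Derivation:
Step 0: ZZ
Step 1: AAAZ  (used choices [2, 3])
Step 2: ZZZAZ  (used choices [3])


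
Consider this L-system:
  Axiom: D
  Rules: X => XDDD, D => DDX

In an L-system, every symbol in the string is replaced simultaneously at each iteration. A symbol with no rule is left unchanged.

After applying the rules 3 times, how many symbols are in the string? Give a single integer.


Step 0: length = 1
Step 1: length = 3
Step 2: length = 10
Step 3: length = 33

Answer: 33


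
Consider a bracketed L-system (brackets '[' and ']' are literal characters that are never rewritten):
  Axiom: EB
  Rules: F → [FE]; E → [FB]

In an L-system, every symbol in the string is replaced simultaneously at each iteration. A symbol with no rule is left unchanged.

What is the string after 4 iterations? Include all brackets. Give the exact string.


Step 0: EB
Step 1: [FB]B
Step 2: [[FE]B]B
Step 3: [[[FE][FB]]B]B
Step 4: [[[[FE][FB]][[FE]B]]B]B

Answer: [[[[FE][FB]][[FE]B]]B]B


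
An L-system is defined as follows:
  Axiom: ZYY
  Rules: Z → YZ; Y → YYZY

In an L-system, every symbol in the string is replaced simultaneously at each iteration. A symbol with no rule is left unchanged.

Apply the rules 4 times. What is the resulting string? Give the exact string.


Step 0: ZYY
Step 1: YZYYZYYYZY
Step 2: YYZYYZYYZYYYZYYZYYZYYYZYYYZYYZYYZY
Step 3: YYZYYYZYYZYYZYYYZYYZYYZYYYZYYZYYZYYYZYYYZYYZYYZYYYZYYZYYZYYYZYYZYYZYYYZYYYZYYZYYZYYYZYYYZYYZYYZYYYZYYZYYZYYYZYYZYYZY
Step 4: YYZYYYZYYZYYZYYYZYYYZYYZYYZYYYZYYZYYZYYYZYYZYYZYYYZYYYZYYZYYZYYYZYYZYYZYYYZYYZYYZYYYZYYYZYYZYYZYYYZYYZYYZYYYZYYZYYZYYYZYYYZYYZYYZYYYZYYYZYYZYYZYYYZYYZYYZYYYZYYZYYZYYYZYYYZYYZYYZYYYZYYZYYZYYYZYYZYYZYYYZYYYZYYZYYZYYYZYYZYYZYYYZYYZYYZYYYZYYYZYYZYYZYYYZYYYZYYZYYZYYYZYYZYYZYYYZYYZYYZYYYZYYYZYYZYYZYYYZYYYZYYZYYZYYYZYYZYYZYYYZYYZYYZYYYZYYYZYYZYYZYYYZYYZYYZYYYZYYZYYZYYYZYYYZYYZYYZYYYZYYZYYZYYYZYYZYYZY

Answer: YYZYYYZYYZYYZYYYZYYYZYYZYYZYYYZYYZYYZYYYZYYZYYZYYYZYYYZYYZYYZYYYZYYZYYZYYYZYYZYYZYYYZYYYZYYZYYZYYYZYYZYYZYYYZYYZYYZYYYZYYYZYYZYYZYYYZYYYZYYZYYZYYYZYYZYYZYYYZYYZYYZYYYZYYYZYYZYYZYYYZYYZYYZYYYZYYZYYZYYYZYYYZYYZYYZYYYZYYZYYZYYYZYYZYYZYYYZYYYZYYZYYZYYYZYYYZYYZYYZYYYZYYZYYZYYYZYYZYYZYYYZYYYZYYZYYZYYYZYYYZYYZYYZYYYZYYZYYZYYYZYYZYYZYYYZYYYZYYZYYZYYYZYYZYYZYYYZYYZYYZYYYZYYYZYYZYYZYYYZYYZYYZYYYZYYZYYZY


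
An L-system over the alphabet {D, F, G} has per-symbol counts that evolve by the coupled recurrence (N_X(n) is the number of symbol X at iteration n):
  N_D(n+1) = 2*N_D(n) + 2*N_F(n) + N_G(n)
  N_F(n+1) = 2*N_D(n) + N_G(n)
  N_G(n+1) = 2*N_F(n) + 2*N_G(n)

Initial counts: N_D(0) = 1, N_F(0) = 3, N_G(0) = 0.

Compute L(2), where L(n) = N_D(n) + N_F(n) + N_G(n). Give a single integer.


Step 0: N_D=1, N_F=3, N_G=0, L=4
Step 1: N_D=8, N_F=2, N_G=6, L=16
Step 2: N_D=26, N_F=22, N_G=16, L=64

Answer: 64


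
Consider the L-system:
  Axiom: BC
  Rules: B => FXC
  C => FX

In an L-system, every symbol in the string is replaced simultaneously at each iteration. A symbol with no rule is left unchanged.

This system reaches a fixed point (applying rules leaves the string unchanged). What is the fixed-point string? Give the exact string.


Answer: FXFXFX

Derivation:
Step 0: BC
Step 1: FXCFX
Step 2: FXFXFX
Step 3: FXFXFX  (unchanged — fixed point at step 2)


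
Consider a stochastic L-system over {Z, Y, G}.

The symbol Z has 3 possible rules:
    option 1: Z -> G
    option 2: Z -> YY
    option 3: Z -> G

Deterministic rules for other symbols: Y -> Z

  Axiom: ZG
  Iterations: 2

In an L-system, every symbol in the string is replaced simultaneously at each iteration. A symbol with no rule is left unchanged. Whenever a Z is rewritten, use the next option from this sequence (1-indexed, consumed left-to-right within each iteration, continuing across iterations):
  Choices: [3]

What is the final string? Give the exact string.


Step 0: ZG
Step 1: GG  (used choices [3])
Step 2: GG  (used choices [])

Answer: GG


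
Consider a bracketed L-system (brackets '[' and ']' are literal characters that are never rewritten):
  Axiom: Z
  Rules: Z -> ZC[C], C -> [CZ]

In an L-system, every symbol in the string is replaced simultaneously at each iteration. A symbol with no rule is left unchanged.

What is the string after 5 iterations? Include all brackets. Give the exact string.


Answer: ZC[C][CZ][[CZ]][[CZ]ZC[C]][[[CZ]ZC[C]]][[[CZ]ZC[C]]ZC[C][CZ][[CZ]]][[[[CZ]ZC[C]]ZC[C][CZ][[CZ]]]][[[[CZ]ZC[C]]ZC[C][CZ][[CZ]]]ZC[C][CZ][[CZ]][[CZ]ZC[C]][[[CZ]ZC[C]]]][[[[[CZ]ZC[C]]ZC[C][CZ][[CZ]]]ZC[C][CZ][[CZ]][[CZ]ZC[C]][[[CZ]ZC[C]]]]]

Derivation:
Step 0: Z
Step 1: ZC[C]
Step 2: ZC[C][CZ][[CZ]]
Step 3: ZC[C][CZ][[CZ]][[CZ]ZC[C]][[[CZ]ZC[C]]]
Step 4: ZC[C][CZ][[CZ]][[CZ]ZC[C]][[[CZ]ZC[C]]][[[CZ]ZC[C]]ZC[C][CZ][[CZ]]][[[[CZ]ZC[C]]ZC[C][CZ][[CZ]]]]
Step 5: ZC[C][CZ][[CZ]][[CZ]ZC[C]][[[CZ]ZC[C]]][[[CZ]ZC[C]]ZC[C][CZ][[CZ]]][[[[CZ]ZC[C]]ZC[C][CZ][[CZ]]]][[[[CZ]ZC[C]]ZC[C][CZ][[CZ]]]ZC[C][CZ][[CZ]][[CZ]ZC[C]][[[CZ]ZC[C]]]][[[[[CZ]ZC[C]]ZC[C][CZ][[CZ]]]ZC[C][CZ][[CZ]][[CZ]ZC[C]][[[CZ]ZC[C]]]]]


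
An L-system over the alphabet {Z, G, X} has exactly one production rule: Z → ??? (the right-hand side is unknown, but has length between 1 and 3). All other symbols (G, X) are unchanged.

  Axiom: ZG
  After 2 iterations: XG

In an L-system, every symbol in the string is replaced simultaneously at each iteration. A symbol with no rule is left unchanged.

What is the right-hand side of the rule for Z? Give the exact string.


Answer: X

Derivation:
Trying Z → X:
  Step 0: ZG
  Step 1: XG
  Step 2: XG
Matches the given result.


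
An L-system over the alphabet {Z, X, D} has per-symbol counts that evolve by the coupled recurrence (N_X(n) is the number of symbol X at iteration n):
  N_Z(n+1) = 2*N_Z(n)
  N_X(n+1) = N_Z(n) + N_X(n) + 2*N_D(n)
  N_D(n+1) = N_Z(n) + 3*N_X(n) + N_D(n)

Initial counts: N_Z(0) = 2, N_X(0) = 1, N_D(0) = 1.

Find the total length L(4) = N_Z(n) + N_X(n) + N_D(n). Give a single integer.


Step 0: N_Z=2, N_X=1, N_D=1, L=4
Step 1: N_Z=4, N_X=5, N_D=6, L=15
Step 2: N_Z=8, N_X=21, N_D=25, L=54
Step 3: N_Z=16, N_X=79, N_D=96, L=191
Step 4: N_Z=32, N_X=287, N_D=349, L=668

Answer: 668


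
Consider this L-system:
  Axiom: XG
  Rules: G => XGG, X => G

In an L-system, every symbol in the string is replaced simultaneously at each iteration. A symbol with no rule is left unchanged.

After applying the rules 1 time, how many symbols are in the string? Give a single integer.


Step 0: length = 2
Step 1: length = 4

Answer: 4


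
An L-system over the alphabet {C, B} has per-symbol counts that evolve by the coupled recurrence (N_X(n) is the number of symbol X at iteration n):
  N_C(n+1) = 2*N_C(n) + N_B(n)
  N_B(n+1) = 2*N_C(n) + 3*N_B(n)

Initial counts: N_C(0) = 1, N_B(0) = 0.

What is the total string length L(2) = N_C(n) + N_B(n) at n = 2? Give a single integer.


Answer: 16

Derivation:
Step 0: N_C=1, N_B=0, L=1
Step 1: N_C=2, N_B=2, L=4
Step 2: N_C=6, N_B=10, L=16


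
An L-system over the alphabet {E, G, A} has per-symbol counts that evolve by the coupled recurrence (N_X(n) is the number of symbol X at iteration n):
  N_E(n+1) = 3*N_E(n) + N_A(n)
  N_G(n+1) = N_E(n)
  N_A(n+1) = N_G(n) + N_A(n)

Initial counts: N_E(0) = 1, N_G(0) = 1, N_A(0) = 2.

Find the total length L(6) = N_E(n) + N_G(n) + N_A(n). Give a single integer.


Step 0: N_E=1, N_G=1, N_A=2, L=4
Step 1: N_E=5, N_G=1, N_A=3, L=9
Step 2: N_E=18, N_G=5, N_A=4, L=27
Step 3: N_E=58, N_G=18, N_A=9, L=85
Step 4: N_E=183, N_G=58, N_A=27, L=268
Step 5: N_E=576, N_G=183, N_A=85, L=844
Step 6: N_E=1813, N_G=576, N_A=268, L=2657

Answer: 2657


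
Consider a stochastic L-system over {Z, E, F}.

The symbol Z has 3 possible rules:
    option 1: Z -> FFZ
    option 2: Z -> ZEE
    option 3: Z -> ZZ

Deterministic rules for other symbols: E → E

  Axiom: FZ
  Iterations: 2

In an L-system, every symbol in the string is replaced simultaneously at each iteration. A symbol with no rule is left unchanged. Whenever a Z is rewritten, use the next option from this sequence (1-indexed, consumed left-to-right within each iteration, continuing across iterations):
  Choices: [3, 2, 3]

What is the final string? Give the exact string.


Answer: FZEEZZ

Derivation:
Step 0: FZ
Step 1: FZZ  (used choices [3])
Step 2: FZEEZZ  (used choices [2, 3])


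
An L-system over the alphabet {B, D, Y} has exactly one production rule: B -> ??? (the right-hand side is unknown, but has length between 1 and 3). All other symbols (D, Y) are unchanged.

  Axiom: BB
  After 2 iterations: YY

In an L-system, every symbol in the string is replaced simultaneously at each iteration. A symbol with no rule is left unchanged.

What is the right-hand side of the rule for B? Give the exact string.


Answer: Y

Derivation:
Trying B -> Y:
  Step 0: BB
  Step 1: YY
  Step 2: YY
Matches the given result.


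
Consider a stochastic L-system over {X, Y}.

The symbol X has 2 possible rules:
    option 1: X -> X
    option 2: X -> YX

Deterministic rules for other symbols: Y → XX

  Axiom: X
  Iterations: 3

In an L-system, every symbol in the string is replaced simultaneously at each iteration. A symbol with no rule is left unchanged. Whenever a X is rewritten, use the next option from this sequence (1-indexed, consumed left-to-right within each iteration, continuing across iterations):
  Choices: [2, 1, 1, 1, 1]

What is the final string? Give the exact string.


Step 0: X
Step 1: YX  (used choices [2])
Step 2: XXX  (used choices [1])
Step 3: XXX  (used choices [1, 1, 1])

Answer: XXX


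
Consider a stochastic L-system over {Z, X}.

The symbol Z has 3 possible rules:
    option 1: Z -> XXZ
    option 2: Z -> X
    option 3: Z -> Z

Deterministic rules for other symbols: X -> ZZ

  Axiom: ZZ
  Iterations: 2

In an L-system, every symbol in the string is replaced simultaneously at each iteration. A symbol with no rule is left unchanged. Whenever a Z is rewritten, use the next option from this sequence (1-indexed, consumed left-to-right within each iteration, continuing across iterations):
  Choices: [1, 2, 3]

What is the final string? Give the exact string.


Step 0: ZZ
Step 1: XXZX  (used choices [1, 2])
Step 2: ZZZZZZZ  (used choices [3])

Answer: ZZZZZZZ


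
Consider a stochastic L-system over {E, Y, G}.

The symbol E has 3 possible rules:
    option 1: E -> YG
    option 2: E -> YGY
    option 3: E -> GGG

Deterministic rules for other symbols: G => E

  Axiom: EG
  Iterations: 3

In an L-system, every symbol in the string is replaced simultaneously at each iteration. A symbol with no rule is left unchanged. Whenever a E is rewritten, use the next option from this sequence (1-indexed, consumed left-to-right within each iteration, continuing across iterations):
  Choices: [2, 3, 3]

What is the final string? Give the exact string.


Step 0: EG
Step 1: YGYE  (used choices [2])
Step 2: YEYGGG  (used choices [3])
Step 3: YGGGYEEE  (used choices [3])

Answer: YGGGYEEE


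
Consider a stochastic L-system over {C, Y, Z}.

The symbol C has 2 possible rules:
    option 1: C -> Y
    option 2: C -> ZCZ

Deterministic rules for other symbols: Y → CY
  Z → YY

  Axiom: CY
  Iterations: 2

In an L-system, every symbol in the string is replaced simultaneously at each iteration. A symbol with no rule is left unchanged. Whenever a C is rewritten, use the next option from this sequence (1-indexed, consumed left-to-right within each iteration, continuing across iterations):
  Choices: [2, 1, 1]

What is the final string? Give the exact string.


Step 0: CY
Step 1: ZCZCY  (used choices [2])
Step 2: YYYYYYCY  (used choices [1, 1])

Answer: YYYYYYCY


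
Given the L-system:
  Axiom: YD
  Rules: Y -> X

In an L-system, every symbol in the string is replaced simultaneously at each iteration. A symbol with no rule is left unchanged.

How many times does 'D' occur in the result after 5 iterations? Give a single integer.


Answer: 1

Derivation:
Step 0: YD  (1 'D')
Step 1: XD  (1 'D')
Step 2: XD  (1 'D')
Step 3: XD  (1 'D')
Step 4: XD  (1 'D')
Step 5: XD  (1 'D')


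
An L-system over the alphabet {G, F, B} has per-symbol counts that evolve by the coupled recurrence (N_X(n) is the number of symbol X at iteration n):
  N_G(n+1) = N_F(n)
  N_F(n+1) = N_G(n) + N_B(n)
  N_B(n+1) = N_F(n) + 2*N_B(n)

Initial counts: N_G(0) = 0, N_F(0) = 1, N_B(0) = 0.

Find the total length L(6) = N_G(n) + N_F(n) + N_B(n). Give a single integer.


Answer: 148

Derivation:
Step 0: N_G=0, N_F=1, N_B=0, L=1
Step 1: N_G=1, N_F=0, N_B=1, L=2
Step 2: N_G=0, N_F=2, N_B=2, L=4
Step 3: N_G=2, N_F=2, N_B=6, L=10
Step 4: N_G=2, N_F=8, N_B=14, L=24
Step 5: N_G=8, N_F=16, N_B=36, L=60
Step 6: N_G=16, N_F=44, N_B=88, L=148


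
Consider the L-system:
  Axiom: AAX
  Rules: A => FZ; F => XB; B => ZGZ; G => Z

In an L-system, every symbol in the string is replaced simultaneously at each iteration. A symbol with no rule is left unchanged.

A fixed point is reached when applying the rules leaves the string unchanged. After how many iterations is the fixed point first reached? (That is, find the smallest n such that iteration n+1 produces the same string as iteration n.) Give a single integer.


Step 0: AAX
Step 1: FZFZX
Step 2: XBZXBZX
Step 3: XZGZZXZGZZX
Step 4: XZZZZXZZZZX
Step 5: XZZZZXZZZZX  (unchanged — fixed point at step 4)

Answer: 4


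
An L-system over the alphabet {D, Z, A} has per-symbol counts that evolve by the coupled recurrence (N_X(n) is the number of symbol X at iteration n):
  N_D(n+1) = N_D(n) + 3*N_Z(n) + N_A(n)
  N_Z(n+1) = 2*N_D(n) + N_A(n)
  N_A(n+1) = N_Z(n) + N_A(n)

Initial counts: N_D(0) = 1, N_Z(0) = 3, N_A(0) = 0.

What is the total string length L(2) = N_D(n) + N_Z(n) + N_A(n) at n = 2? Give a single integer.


Answer: 47

Derivation:
Step 0: N_D=1, N_Z=3, N_A=0, L=4
Step 1: N_D=10, N_Z=2, N_A=3, L=15
Step 2: N_D=19, N_Z=23, N_A=5, L=47


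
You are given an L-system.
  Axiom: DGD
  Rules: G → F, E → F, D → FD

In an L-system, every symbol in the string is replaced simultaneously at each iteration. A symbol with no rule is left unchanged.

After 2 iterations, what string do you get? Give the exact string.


Step 0: DGD
Step 1: FDFFD
Step 2: FFDFFFD

Answer: FFDFFFD


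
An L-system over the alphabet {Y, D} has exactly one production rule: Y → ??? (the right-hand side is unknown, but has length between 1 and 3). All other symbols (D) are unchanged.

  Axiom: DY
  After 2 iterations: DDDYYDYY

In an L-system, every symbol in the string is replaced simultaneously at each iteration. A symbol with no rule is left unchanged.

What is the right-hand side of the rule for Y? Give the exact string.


Answer: DYY

Derivation:
Trying Y → DYY:
  Step 0: DY
  Step 1: DDYY
  Step 2: DDDYYDYY
Matches the given result.


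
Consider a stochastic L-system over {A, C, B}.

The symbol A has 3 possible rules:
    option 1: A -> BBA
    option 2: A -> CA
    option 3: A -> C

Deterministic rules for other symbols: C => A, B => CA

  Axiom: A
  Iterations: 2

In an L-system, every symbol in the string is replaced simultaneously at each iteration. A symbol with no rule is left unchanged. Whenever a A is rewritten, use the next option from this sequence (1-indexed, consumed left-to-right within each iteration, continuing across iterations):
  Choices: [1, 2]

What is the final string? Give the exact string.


Answer: CACACA

Derivation:
Step 0: A
Step 1: BBA  (used choices [1])
Step 2: CACACA  (used choices [2])


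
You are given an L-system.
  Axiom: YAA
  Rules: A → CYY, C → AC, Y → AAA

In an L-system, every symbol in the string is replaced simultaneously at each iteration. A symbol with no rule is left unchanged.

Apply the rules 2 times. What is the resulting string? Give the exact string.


Answer: CYYCYYCYYACAAAAAAACAAAAAA

Derivation:
Step 0: YAA
Step 1: AAACYYCYY
Step 2: CYYCYYCYYACAAAAAAACAAAAAA


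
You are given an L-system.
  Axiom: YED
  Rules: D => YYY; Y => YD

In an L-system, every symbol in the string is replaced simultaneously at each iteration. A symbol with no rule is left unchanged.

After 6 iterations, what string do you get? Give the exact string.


Step 0: YED
Step 1: YDEYYY
Step 2: YDYYYEYDYDYD
Step 3: YDYYYYDYDYDEYDYYYYDYYYYDYYY
Step 4: YDYYYYDYDYDYDYYYYDYYYYDYYYEYDYYYYDYDYDYDYYYYDYDYDYDYYYYDYDYD
Step 5: YDYYYYDYDYDYDYYYYDYYYYDYYYYDYYYYDYDYDYDYYYYDYDYDYDYYYYDYDYDEYDYYYYDYDYDYDYYYYDYYYYDYYYYDYYYYDYDYDYDYYYYDYYYYDYYYYDYYYYDYDYDYDYYYYDYYYYDYYY
Step 6: YDYYYYDYDYDYDYYYYDYYYYDYYYYDYYYYDYDYDYDYYYYDYDYDYDYYYYDYDYDYDYYYYDYDYDYDYYYYDYYYYDYYYYDYYYYDYDYDYDYYYYDYYYYDYYYYDYYYYDYDYDYDYYYYDYYYYDYYYEYDYYYYDYDYDYDYYYYDYYYYDYYYYDYYYYDYDYDYDYYYYDYDYDYDYYYYDYDYDYDYYYYDYDYDYDYYYYDYYYYDYYYYDYYYYDYDYDYDYYYYDYDYDYDYYYYDYDYDYDYYYYDYDYDYDYYYYDYYYYDYYYYDYYYYDYDYDYDYYYYDYDYDYDYYYYDYDYD

Answer: YDYYYYDYDYDYDYYYYDYYYYDYYYYDYYYYDYDYDYDYYYYDYDYDYDYYYYDYDYDYDYYYYDYDYDYDYYYYDYYYYDYYYYDYYYYDYDYDYDYYYYDYYYYDYYYYDYYYYDYDYDYDYYYYDYYYYDYYYEYDYYYYDYDYDYDYYYYDYYYYDYYYYDYYYYDYDYDYDYYYYDYDYDYDYYYYDYDYDYDYYYYDYDYDYDYYYYDYYYYDYYYYDYYYYDYDYDYDYYYYDYDYDYDYYYYDYDYDYDYYYYDYDYDYDYYYYDYYYYDYYYYDYYYYDYDYDYDYYYYDYDYDYDYYYYDYDYD


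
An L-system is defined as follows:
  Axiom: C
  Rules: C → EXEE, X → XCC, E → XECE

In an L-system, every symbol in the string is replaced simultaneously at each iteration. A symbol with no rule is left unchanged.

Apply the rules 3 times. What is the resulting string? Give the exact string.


Answer: XCCXECEEXEEXECEXCCEXEEEXEEXCCXECEEXEEXECEXCCXECEEXEEXECE

Derivation:
Step 0: C
Step 1: EXEE
Step 2: XECEXCCXECEXECE
Step 3: XCCXECEEXEEXECEXCCEXEEEXEEXCCXECEEXEEXECEXCCXECEEXEEXECE


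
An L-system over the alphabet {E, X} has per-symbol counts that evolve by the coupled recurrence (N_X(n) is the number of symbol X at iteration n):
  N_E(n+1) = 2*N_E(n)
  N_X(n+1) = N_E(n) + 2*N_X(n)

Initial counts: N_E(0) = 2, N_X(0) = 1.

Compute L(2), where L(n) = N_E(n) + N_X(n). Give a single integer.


Step 0: N_E=2, N_X=1, L=3
Step 1: N_E=4, N_X=4, L=8
Step 2: N_E=8, N_X=12, L=20

Answer: 20


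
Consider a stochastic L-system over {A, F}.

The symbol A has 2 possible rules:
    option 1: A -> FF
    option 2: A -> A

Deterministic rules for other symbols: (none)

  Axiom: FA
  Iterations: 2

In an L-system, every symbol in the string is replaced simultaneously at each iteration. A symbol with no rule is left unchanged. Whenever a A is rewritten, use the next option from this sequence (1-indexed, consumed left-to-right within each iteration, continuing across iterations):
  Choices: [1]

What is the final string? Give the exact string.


Step 0: FA
Step 1: FFF  (used choices [1])
Step 2: FFF  (used choices [])

Answer: FFF


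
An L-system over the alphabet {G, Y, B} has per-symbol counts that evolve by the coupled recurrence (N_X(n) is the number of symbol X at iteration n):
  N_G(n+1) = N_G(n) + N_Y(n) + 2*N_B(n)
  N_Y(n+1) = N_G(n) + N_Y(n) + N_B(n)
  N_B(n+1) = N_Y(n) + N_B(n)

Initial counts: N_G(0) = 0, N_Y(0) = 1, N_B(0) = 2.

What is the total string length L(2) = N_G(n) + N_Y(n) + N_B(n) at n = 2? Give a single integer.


Answer: 31

Derivation:
Step 0: N_G=0, N_Y=1, N_B=2, L=3
Step 1: N_G=5, N_Y=3, N_B=3, L=11
Step 2: N_G=14, N_Y=11, N_B=6, L=31


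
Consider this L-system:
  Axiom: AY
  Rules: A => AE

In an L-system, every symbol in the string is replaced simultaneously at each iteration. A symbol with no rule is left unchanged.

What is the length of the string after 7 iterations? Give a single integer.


Answer: 9

Derivation:
Step 0: length = 2
Step 1: length = 3
Step 2: length = 4
Step 3: length = 5
Step 4: length = 6
Step 5: length = 7
Step 6: length = 8
Step 7: length = 9


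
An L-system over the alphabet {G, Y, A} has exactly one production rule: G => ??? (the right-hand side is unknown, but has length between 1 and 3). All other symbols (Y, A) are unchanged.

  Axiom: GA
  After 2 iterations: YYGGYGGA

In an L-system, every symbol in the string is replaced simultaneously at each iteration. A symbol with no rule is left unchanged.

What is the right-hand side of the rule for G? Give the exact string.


Trying G => YGG:
  Step 0: GA
  Step 1: YGGA
  Step 2: YYGGYGGA
Matches the given result.

Answer: YGG


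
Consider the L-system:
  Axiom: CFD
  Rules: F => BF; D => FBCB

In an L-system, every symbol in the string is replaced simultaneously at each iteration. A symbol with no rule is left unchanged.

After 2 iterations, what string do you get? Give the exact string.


Step 0: CFD
Step 1: CBFFBCB
Step 2: CBBFBFBCB

Answer: CBBFBFBCB


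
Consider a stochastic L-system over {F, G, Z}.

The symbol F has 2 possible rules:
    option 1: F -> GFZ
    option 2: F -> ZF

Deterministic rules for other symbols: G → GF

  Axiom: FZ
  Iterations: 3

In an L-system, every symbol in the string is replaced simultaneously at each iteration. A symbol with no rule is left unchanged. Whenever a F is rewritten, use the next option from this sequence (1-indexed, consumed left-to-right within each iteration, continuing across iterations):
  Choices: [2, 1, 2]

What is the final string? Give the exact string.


Step 0: FZ
Step 1: ZFZ  (used choices [2])
Step 2: ZGFZZ  (used choices [1])
Step 3: ZGFZFZZ  (used choices [2])

Answer: ZGFZFZZ


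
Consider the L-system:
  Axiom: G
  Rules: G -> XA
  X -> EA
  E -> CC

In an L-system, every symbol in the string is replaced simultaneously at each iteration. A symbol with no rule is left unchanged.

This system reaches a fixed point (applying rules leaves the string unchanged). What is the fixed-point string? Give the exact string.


Step 0: G
Step 1: XA
Step 2: EAA
Step 3: CCAA
Step 4: CCAA  (unchanged — fixed point at step 3)

Answer: CCAA


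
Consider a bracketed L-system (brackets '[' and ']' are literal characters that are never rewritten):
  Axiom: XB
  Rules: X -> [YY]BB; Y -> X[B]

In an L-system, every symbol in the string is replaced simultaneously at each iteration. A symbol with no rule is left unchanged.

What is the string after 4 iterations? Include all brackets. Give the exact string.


Step 0: XB
Step 1: [YY]BBB
Step 2: [X[B]X[B]]BBB
Step 3: [[YY]BB[B][YY]BB[B]]BBB
Step 4: [[X[B]X[B]]BB[B][X[B]X[B]]BB[B]]BBB

Answer: [[X[B]X[B]]BB[B][X[B]X[B]]BB[B]]BBB
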